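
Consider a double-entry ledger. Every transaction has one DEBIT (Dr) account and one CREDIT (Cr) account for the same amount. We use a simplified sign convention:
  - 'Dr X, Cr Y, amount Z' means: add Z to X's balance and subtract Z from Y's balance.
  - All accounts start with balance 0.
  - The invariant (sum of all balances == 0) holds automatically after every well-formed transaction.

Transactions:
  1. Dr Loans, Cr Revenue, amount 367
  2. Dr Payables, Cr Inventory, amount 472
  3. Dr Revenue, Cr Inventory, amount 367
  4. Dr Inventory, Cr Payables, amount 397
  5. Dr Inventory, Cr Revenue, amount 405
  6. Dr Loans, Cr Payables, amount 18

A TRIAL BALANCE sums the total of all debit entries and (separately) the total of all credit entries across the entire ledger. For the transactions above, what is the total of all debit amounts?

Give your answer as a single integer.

Answer: 2026

Derivation:
Txn 1: debit+=367
Txn 2: debit+=472
Txn 3: debit+=367
Txn 4: debit+=397
Txn 5: debit+=405
Txn 6: debit+=18
Total debits = 2026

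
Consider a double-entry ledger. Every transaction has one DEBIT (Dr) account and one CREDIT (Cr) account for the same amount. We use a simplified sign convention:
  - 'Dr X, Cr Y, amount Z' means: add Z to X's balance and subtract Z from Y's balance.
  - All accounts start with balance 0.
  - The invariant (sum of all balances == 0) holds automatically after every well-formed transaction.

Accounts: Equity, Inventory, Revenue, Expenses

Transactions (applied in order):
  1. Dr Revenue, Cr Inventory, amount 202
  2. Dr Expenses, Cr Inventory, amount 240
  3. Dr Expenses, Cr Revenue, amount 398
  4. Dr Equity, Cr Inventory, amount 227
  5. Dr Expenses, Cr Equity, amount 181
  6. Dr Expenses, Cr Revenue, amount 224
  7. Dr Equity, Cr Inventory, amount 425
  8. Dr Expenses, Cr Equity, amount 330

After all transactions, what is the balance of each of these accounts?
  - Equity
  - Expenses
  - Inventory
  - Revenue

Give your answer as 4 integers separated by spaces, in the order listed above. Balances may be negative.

Answer: 141 1373 -1094 -420

Derivation:
After txn 1 (Dr Revenue, Cr Inventory, amount 202): Inventory=-202 Revenue=202
After txn 2 (Dr Expenses, Cr Inventory, amount 240): Expenses=240 Inventory=-442 Revenue=202
After txn 3 (Dr Expenses, Cr Revenue, amount 398): Expenses=638 Inventory=-442 Revenue=-196
After txn 4 (Dr Equity, Cr Inventory, amount 227): Equity=227 Expenses=638 Inventory=-669 Revenue=-196
After txn 5 (Dr Expenses, Cr Equity, amount 181): Equity=46 Expenses=819 Inventory=-669 Revenue=-196
After txn 6 (Dr Expenses, Cr Revenue, amount 224): Equity=46 Expenses=1043 Inventory=-669 Revenue=-420
After txn 7 (Dr Equity, Cr Inventory, amount 425): Equity=471 Expenses=1043 Inventory=-1094 Revenue=-420
After txn 8 (Dr Expenses, Cr Equity, amount 330): Equity=141 Expenses=1373 Inventory=-1094 Revenue=-420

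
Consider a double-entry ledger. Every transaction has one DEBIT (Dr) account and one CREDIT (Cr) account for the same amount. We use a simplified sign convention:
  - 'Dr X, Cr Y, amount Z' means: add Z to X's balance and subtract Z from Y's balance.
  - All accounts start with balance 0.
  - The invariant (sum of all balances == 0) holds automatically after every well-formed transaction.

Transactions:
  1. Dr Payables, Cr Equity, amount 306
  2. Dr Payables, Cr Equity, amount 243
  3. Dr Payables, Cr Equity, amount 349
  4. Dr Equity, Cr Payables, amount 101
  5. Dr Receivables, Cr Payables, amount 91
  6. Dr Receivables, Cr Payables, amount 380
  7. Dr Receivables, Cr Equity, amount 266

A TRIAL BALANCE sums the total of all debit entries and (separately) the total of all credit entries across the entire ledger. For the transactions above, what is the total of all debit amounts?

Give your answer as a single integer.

Answer: 1736

Derivation:
Txn 1: debit+=306
Txn 2: debit+=243
Txn 3: debit+=349
Txn 4: debit+=101
Txn 5: debit+=91
Txn 6: debit+=380
Txn 7: debit+=266
Total debits = 1736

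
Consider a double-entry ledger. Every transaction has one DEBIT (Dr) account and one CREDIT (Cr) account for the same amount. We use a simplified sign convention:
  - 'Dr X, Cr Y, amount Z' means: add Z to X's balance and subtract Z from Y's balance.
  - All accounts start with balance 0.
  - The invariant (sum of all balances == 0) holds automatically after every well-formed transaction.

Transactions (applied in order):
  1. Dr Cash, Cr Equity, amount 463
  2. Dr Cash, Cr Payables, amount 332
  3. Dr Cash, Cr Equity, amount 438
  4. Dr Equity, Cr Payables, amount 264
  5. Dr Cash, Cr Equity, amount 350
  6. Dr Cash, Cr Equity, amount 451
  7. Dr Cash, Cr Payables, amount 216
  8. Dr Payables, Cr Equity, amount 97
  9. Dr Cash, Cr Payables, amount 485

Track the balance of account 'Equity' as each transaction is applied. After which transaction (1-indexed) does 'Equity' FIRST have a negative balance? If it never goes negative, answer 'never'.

Answer: 1

Derivation:
After txn 1: Equity=-463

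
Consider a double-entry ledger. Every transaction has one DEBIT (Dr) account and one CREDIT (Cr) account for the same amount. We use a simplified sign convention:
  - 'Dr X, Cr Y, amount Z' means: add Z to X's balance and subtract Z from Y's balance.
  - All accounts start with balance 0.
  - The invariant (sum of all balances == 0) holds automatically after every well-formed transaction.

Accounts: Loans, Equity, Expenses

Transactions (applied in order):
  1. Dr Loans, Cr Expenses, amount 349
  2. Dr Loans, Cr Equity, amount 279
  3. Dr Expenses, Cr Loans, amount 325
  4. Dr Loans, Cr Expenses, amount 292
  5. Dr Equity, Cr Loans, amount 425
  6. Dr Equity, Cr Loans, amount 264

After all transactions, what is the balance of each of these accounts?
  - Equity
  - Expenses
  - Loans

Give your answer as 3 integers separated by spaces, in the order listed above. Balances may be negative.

After txn 1 (Dr Loans, Cr Expenses, amount 349): Expenses=-349 Loans=349
After txn 2 (Dr Loans, Cr Equity, amount 279): Equity=-279 Expenses=-349 Loans=628
After txn 3 (Dr Expenses, Cr Loans, amount 325): Equity=-279 Expenses=-24 Loans=303
After txn 4 (Dr Loans, Cr Expenses, amount 292): Equity=-279 Expenses=-316 Loans=595
After txn 5 (Dr Equity, Cr Loans, amount 425): Equity=146 Expenses=-316 Loans=170
After txn 6 (Dr Equity, Cr Loans, amount 264): Equity=410 Expenses=-316 Loans=-94

Answer: 410 -316 -94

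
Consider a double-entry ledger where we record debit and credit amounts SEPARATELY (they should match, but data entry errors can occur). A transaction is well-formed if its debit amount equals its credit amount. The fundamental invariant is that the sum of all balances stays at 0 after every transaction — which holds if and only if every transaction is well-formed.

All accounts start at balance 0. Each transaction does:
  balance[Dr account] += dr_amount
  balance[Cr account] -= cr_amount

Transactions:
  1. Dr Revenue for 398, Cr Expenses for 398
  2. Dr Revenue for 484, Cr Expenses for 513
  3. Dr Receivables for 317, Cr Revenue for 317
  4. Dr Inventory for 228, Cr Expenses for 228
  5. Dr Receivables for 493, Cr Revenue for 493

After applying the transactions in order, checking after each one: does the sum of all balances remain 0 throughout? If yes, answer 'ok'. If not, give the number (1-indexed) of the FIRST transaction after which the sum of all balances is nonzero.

After txn 1: dr=398 cr=398 sum_balances=0
After txn 2: dr=484 cr=513 sum_balances=-29
After txn 3: dr=317 cr=317 sum_balances=-29
After txn 4: dr=228 cr=228 sum_balances=-29
After txn 5: dr=493 cr=493 sum_balances=-29

Answer: 2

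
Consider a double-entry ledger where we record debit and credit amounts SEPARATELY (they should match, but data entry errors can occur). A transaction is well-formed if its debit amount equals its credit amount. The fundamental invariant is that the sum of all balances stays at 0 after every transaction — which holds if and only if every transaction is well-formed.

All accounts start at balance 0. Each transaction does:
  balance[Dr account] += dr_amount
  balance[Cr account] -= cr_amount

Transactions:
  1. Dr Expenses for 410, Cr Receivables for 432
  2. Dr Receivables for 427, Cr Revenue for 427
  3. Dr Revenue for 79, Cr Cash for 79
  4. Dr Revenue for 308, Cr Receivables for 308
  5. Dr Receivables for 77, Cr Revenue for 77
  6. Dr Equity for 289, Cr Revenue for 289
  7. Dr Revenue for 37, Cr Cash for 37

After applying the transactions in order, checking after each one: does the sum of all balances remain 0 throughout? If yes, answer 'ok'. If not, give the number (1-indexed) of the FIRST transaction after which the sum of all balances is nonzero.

Answer: 1

Derivation:
After txn 1: dr=410 cr=432 sum_balances=-22
After txn 2: dr=427 cr=427 sum_balances=-22
After txn 3: dr=79 cr=79 sum_balances=-22
After txn 4: dr=308 cr=308 sum_balances=-22
After txn 5: dr=77 cr=77 sum_balances=-22
After txn 6: dr=289 cr=289 sum_balances=-22
After txn 7: dr=37 cr=37 sum_balances=-22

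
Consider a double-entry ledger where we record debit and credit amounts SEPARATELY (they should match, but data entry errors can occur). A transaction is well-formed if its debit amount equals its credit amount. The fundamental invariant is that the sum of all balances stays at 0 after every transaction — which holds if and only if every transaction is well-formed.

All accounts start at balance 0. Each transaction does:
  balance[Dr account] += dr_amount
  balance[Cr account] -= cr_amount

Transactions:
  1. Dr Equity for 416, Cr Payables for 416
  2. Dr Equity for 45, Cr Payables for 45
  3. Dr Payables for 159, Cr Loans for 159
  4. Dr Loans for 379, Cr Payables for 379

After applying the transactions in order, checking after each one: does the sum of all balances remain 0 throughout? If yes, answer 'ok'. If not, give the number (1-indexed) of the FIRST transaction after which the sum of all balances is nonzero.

Answer: ok

Derivation:
After txn 1: dr=416 cr=416 sum_balances=0
After txn 2: dr=45 cr=45 sum_balances=0
After txn 3: dr=159 cr=159 sum_balances=0
After txn 4: dr=379 cr=379 sum_balances=0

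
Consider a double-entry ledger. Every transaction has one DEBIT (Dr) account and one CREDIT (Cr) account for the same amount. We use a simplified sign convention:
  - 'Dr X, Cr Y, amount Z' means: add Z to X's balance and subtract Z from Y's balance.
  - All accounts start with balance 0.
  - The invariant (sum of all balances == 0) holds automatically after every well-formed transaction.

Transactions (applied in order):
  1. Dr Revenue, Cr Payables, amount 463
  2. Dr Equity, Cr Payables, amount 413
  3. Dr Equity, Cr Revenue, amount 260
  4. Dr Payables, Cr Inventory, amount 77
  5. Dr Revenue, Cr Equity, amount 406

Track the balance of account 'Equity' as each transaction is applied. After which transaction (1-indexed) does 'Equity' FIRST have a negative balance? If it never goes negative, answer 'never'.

Answer: never

Derivation:
After txn 1: Equity=0
After txn 2: Equity=413
After txn 3: Equity=673
After txn 4: Equity=673
After txn 5: Equity=267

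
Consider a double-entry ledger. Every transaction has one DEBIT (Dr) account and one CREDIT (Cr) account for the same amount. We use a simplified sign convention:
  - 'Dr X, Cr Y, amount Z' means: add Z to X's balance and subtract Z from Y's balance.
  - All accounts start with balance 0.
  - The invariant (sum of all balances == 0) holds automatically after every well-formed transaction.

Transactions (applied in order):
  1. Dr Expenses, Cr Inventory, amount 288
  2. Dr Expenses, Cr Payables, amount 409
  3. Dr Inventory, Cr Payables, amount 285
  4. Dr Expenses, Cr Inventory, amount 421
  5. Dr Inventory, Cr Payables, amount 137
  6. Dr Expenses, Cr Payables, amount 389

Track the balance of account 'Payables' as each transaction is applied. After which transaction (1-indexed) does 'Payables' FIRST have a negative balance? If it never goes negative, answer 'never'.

After txn 1: Payables=0
After txn 2: Payables=-409

Answer: 2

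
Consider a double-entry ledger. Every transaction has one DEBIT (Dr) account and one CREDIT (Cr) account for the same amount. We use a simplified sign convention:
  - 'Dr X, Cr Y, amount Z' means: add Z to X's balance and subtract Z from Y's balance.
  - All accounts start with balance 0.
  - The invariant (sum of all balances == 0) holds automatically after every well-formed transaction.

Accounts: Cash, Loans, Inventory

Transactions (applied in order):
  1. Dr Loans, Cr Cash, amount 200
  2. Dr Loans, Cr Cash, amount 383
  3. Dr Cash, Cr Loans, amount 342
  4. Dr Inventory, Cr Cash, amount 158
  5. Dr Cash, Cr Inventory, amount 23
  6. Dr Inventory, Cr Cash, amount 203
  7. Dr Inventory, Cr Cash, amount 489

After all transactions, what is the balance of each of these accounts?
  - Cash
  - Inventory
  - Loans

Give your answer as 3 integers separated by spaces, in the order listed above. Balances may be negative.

Answer: -1068 827 241

Derivation:
After txn 1 (Dr Loans, Cr Cash, amount 200): Cash=-200 Loans=200
After txn 2 (Dr Loans, Cr Cash, amount 383): Cash=-583 Loans=583
After txn 3 (Dr Cash, Cr Loans, amount 342): Cash=-241 Loans=241
After txn 4 (Dr Inventory, Cr Cash, amount 158): Cash=-399 Inventory=158 Loans=241
After txn 5 (Dr Cash, Cr Inventory, amount 23): Cash=-376 Inventory=135 Loans=241
After txn 6 (Dr Inventory, Cr Cash, amount 203): Cash=-579 Inventory=338 Loans=241
After txn 7 (Dr Inventory, Cr Cash, amount 489): Cash=-1068 Inventory=827 Loans=241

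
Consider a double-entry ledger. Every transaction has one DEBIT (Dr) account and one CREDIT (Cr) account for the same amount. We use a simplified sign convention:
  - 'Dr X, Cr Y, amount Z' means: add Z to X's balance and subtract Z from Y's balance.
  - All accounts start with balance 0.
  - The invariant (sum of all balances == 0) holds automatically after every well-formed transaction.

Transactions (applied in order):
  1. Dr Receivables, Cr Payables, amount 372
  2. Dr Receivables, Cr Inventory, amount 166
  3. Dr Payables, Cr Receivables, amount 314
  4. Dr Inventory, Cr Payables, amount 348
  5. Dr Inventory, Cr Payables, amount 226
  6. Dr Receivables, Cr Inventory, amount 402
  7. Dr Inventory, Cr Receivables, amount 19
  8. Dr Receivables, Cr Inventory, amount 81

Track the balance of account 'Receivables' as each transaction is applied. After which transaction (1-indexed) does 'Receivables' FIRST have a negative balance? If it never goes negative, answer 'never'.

After txn 1: Receivables=372
After txn 2: Receivables=538
After txn 3: Receivables=224
After txn 4: Receivables=224
After txn 5: Receivables=224
After txn 6: Receivables=626
After txn 7: Receivables=607
After txn 8: Receivables=688

Answer: never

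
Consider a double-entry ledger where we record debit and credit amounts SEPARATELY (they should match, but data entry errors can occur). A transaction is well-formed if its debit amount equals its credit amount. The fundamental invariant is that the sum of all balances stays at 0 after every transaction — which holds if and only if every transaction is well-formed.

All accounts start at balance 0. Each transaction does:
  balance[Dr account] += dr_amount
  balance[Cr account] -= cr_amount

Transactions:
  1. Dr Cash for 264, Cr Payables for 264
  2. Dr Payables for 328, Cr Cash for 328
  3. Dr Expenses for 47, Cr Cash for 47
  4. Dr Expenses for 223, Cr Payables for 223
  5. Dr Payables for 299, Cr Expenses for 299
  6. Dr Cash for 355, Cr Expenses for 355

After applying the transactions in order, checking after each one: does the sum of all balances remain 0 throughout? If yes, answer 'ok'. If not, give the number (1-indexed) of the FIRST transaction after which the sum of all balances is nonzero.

Answer: ok

Derivation:
After txn 1: dr=264 cr=264 sum_balances=0
After txn 2: dr=328 cr=328 sum_balances=0
After txn 3: dr=47 cr=47 sum_balances=0
After txn 4: dr=223 cr=223 sum_balances=0
After txn 5: dr=299 cr=299 sum_balances=0
After txn 6: dr=355 cr=355 sum_balances=0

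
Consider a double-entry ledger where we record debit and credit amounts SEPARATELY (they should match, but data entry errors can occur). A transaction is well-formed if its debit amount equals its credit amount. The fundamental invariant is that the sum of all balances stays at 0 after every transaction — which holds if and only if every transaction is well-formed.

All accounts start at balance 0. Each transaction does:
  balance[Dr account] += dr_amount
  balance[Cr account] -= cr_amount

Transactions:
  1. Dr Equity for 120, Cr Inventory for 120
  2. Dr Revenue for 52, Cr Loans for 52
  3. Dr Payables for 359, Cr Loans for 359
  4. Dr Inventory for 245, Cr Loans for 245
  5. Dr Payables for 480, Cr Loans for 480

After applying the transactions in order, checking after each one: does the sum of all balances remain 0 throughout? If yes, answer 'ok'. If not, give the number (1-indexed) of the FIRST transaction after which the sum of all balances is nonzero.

After txn 1: dr=120 cr=120 sum_balances=0
After txn 2: dr=52 cr=52 sum_balances=0
After txn 3: dr=359 cr=359 sum_balances=0
After txn 4: dr=245 cr=245 sum_balances=0
After txn 5: dr=480 cr=480 sum_balances=0

Answer: ok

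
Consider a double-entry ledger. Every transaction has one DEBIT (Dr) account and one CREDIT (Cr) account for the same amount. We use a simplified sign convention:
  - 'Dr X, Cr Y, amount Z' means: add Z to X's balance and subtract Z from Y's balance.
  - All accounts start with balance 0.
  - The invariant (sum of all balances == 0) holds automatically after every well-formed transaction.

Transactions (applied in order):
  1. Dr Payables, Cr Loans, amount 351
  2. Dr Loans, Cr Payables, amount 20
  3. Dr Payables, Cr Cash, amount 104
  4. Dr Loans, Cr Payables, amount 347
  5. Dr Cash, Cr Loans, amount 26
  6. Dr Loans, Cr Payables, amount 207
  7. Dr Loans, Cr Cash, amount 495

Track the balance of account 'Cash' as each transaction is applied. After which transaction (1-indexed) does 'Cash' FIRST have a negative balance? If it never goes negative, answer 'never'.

Answer: 3

Derivation:
After txn 1: Cash=0
After txn 2: Cash=0
After txn 3: Cash=-104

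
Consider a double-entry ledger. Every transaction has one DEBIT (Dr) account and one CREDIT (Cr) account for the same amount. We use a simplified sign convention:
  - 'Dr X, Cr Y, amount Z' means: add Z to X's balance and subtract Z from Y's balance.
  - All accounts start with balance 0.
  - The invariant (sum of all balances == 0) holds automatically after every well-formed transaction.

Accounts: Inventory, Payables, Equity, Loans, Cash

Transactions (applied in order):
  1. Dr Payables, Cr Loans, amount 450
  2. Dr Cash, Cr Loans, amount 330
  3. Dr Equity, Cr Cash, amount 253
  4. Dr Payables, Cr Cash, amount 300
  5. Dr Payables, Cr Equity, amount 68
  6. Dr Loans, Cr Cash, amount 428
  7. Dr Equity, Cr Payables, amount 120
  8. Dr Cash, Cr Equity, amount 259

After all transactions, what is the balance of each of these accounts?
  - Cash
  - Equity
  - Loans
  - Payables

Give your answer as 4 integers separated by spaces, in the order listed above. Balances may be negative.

After txn 1 (Dr Payables, Cr Loans, amount 450): Loans=-450 Payables=450
After txn 2 (Dr Cash, Cr Loans, amount 330): Cash=330 Loans=-780 Payables=450
After txn 3 (Dr Equity, Cr Cash, amount 253): Cash=77 Equity=253 Loans=-780 Payables=450
After txn 4 (Dr Payables, Cr Cash, amount 300): Cash=-223 Equity=253 Loans=-780 Payables=750
After txn 5 (Dr Payables, Cr Equity, amount 68): Cash=-223 Equity=185 Loans=-780 Payables=818
After txn 6 (Dr Loans, Cr Cash, amount 428): Cash=-651 Equity=185 Loans=-352 Payables=818
After txn 7 (Dr Equity, Cr Payables, amount 120): Cash=-651 Equity=305 Loans=-352 Payables=698
After txn 8 (Dr Cash, Cr Equity, amount 259): Cash=-392 Equity=46 Loans=-352 Payables=698

Answer: -392 46 -352 698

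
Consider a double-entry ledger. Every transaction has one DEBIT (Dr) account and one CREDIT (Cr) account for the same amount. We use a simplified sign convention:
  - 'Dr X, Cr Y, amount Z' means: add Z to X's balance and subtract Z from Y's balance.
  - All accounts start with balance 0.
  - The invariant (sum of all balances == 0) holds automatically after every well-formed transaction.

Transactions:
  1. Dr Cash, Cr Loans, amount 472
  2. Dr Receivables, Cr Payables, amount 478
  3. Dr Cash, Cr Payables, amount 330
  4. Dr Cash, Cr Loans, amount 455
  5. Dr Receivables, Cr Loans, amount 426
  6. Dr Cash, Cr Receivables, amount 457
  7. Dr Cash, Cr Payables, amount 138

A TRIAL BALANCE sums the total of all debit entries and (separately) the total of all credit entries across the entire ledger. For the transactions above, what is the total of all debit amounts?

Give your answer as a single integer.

Answer: 2756

Derivation:
Txn 1: debit+=472
Txn 2: debit+=478
Txn 3: debit+=330
Txn 4: debit+=455
Txn 5: debit+=426
Txn 6: debit+=457
Txn 7: debit+=138
Total debits = 2756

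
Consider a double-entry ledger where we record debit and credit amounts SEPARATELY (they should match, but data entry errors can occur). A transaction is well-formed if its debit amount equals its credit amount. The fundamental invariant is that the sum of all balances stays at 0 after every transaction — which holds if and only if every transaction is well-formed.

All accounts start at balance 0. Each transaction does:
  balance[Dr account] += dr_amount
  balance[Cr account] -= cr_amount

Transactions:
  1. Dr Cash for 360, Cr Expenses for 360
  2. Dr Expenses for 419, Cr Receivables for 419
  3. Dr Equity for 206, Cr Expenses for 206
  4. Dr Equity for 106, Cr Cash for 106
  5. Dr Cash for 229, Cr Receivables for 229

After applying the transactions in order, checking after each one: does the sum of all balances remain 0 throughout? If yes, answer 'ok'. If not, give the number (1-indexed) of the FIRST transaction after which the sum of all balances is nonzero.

After txn 1: dr=360 cr=360 sum_balances=0
After txn 2: dr=419 cr=419 sum_balances=0
After txn 3: dr=206 cr=206 sum_balances=0
After txn 4: dr=106 cr=106 sum_balances=0
After txn 5: dr=229 cr=229 sum_balances=0

Answer: ok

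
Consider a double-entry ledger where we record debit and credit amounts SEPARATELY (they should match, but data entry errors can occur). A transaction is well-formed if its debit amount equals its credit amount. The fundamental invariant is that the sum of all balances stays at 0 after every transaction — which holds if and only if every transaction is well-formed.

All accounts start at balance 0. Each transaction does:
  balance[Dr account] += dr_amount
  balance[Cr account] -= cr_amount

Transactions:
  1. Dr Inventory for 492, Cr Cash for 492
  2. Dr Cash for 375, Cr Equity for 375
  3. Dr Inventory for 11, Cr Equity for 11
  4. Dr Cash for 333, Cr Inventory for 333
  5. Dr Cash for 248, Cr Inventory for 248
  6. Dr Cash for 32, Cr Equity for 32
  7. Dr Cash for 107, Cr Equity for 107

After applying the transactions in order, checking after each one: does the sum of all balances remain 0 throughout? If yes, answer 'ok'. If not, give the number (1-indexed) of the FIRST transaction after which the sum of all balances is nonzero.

After txn 1: dr=492 cr=492 sum_balances=0
After txn 2: dr=375 cr=375 sum_balances=0
After txn 3: dr=11 cr=11 sum_balances=0
After txn 4: dr=333 cr=333 sum_balances=0
After txn 5: dr=248 cr=248 sum_balances=0
After txn 6: dr=32 cr=32 sum_balances=0
After txn 7: dr=107 cr=107 sum_balances=0

Answer: ok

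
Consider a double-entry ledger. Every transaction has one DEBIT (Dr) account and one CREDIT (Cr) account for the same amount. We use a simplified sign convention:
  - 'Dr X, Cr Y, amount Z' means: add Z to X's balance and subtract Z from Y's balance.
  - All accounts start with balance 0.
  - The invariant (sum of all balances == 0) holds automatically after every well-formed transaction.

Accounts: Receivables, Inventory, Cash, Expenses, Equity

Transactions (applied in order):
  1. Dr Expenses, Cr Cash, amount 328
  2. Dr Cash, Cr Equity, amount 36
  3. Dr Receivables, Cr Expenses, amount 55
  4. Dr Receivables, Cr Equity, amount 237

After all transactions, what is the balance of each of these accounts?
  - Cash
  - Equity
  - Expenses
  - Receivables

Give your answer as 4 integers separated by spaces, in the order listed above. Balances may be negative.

Answer: -292 -273 273 292

Derivation:
After txn 1 (Dr Expenses, Cr Cash, amount 328): Cash=-328 Expenses=328
After txn 2 (Dr Cash, Cr Equity, amount 36): Cash=-292 Equity=-36 Expenses=328
After txn 3 (Dr Receivables, Cr Expenses, amount 55): Cash=-292 Equity=-36 Expenses=273 Receivables=55
After txn 4 (Dr Receivables, Cr Equity, amount 237): Cash=-292 Equity=-273 Expenses=273 Receivables=292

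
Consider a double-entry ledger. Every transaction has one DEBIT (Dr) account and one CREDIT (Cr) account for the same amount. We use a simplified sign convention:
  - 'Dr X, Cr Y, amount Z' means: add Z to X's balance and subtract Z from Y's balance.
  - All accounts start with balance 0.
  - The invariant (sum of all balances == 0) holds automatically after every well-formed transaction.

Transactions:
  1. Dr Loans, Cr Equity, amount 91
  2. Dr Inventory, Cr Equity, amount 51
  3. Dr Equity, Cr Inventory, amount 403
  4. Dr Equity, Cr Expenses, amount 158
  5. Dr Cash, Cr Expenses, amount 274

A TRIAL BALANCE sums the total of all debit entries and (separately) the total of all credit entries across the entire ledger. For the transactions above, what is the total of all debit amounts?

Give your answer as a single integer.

Txn 1: debit+=91
Txn 2: debit+=51
Txn 3: debit+=403
Txn 4: debit+=158
Txn 5: debit+=274
Total debits = 977

Answer: 977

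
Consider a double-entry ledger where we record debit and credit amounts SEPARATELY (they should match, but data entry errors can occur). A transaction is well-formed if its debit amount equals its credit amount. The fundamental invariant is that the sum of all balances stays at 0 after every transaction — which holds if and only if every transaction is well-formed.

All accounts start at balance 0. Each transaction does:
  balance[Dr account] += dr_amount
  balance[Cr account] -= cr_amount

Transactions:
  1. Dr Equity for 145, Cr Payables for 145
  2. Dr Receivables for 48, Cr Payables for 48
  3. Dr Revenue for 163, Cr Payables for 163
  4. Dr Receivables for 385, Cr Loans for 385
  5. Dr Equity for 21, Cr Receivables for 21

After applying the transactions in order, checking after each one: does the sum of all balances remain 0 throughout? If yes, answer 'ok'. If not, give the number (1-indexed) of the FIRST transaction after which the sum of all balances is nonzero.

After txn 1: dr=145 cr=145 sum_balances=0
After txn 2: dr=48 cr=48 sum_balances=0
After txn 3: dr=163 cr=163 sum_balances=0
After txn 4: dr=385 cr=385 sum_balances=0
After txn 5: dr=21 cr=21 sum_balances=0

Answer: ok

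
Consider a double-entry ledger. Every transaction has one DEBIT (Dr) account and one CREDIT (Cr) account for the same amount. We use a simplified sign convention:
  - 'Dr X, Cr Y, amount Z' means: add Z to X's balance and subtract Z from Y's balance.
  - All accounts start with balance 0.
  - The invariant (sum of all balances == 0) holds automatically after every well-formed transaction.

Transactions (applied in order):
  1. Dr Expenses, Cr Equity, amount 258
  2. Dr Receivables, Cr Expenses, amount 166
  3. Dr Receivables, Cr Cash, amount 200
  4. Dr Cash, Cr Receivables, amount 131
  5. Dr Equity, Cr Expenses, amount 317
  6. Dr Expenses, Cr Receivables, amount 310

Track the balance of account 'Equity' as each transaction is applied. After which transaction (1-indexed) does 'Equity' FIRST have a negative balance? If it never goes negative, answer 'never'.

Answer: 1

Derivation:
After txn 1: Equity=-258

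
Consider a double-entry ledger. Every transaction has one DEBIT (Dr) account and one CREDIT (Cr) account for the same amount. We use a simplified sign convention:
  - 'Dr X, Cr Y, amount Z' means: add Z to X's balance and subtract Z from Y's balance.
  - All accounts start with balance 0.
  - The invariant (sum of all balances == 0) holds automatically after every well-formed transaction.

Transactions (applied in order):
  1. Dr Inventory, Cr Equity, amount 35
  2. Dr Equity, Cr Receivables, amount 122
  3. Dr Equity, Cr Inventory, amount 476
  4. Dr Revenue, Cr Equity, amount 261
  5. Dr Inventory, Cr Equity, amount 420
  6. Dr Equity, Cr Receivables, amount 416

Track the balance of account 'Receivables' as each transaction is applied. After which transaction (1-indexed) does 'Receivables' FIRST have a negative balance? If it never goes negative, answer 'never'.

Answer: 2

Derivation:
After txn 1: Receivables=0
After txn 2: Receivables=-122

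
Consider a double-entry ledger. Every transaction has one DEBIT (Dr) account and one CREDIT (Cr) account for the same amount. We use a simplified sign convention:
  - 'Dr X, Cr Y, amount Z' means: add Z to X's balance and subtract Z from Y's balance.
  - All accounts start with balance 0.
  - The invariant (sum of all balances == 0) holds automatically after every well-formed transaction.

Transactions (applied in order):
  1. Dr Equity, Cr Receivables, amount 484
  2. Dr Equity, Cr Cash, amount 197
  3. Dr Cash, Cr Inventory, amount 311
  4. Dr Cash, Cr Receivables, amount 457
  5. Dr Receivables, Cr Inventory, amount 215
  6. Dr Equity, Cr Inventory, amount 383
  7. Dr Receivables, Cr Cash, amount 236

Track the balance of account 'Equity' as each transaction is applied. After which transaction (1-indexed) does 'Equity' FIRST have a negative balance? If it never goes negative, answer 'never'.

After txn 1: Equity=484
After txn 2: Equity=681
After txn 3: Equity=681
After txn 4: Equity=681
After txn 5: Equity=681
After txn 6: Equity=1064
After txn 7: Equity=1064

Answer: never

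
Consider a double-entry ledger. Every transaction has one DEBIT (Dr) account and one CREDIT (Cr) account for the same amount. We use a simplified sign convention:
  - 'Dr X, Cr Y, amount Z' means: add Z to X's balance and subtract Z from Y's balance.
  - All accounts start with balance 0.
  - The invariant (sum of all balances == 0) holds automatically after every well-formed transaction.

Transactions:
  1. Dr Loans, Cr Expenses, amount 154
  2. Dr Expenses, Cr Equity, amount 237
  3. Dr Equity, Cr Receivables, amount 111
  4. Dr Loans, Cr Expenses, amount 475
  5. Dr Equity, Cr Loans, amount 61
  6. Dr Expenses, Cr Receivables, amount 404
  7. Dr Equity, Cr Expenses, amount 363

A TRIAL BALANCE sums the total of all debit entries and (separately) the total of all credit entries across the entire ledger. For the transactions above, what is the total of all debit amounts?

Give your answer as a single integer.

Txn 1: debit+=154
Txn 2: debit+=237
Txn 3: debit+=111
Txn 4: debit+=475
Txn 5: debit+=61
Txn 6: debit+=404
Txn 7: debit+=363
Total debits = 1805

Answer: 1805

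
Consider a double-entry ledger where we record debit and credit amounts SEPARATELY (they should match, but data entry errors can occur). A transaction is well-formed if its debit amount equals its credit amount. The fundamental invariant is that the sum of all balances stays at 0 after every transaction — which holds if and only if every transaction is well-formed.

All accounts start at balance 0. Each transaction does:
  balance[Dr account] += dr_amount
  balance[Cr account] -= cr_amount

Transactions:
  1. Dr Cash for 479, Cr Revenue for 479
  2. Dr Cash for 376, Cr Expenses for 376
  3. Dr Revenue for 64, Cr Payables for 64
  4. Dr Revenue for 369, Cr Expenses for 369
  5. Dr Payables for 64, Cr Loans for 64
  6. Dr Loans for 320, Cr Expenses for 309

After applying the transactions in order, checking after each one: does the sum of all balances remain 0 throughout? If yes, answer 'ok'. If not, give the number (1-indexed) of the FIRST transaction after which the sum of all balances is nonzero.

After txn 1: dr=479 cr=479 sum_balances=0
After txn 2: dr=376 cr=376 sum_balances=0
After txn 3: dr=64 cr=64 sum_balances=0
After txn 4: dr=369 cr=369 sum_balances=0
After txn 5: dr=64 cr=64 sum_balances=0
After txn 6: dr=320 cr=309 sum_balances=11

Answer: 6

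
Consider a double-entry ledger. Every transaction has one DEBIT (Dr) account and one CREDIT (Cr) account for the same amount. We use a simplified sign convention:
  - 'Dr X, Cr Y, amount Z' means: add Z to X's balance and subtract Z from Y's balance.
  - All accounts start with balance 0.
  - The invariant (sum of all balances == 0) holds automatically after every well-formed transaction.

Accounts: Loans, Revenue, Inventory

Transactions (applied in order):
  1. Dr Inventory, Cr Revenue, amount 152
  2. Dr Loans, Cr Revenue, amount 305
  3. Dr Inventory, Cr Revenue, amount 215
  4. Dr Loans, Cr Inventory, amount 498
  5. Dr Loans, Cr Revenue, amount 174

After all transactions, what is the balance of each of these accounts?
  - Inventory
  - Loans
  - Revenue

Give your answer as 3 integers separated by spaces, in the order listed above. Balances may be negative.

After txn 1 (Dr Inventory, Cr Revenue, amount 152): Inventory=152 Revenue=-152
After txn 2 (Dr Loans, Cr Revenue, amount 305): Inventory=152 Loans=305 Revenue=-457
After txn 3 (Dr Inventory, Cr Revenue, amount 215): Inventory=367 Loans=305 Revenue=-672
After txn 4 (Dr Loans, Cr Inventory, amount 498): Inventory=-131 Loans=803 Revenue=-672
After txn 5 (Dr Loans, Cr Revenue, amount 174): Inventory=-131 Loans=977 Revenue=-846

Answer: -131 977 -846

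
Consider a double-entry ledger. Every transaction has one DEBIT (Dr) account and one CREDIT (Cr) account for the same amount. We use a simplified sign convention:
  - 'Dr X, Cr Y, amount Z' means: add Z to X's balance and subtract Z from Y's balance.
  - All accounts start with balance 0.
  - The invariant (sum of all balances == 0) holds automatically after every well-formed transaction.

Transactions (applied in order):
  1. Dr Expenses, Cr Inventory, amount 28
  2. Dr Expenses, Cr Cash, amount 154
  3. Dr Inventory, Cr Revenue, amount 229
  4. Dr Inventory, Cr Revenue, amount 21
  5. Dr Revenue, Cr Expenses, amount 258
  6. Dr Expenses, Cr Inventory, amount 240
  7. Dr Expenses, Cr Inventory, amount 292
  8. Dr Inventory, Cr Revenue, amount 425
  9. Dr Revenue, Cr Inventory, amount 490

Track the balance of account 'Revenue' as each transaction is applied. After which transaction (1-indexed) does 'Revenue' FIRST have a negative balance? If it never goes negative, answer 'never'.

After txn 1: Revenue=0
After txn 2: Revenue=0
After txn 3: Revenue=-229

Answer: 3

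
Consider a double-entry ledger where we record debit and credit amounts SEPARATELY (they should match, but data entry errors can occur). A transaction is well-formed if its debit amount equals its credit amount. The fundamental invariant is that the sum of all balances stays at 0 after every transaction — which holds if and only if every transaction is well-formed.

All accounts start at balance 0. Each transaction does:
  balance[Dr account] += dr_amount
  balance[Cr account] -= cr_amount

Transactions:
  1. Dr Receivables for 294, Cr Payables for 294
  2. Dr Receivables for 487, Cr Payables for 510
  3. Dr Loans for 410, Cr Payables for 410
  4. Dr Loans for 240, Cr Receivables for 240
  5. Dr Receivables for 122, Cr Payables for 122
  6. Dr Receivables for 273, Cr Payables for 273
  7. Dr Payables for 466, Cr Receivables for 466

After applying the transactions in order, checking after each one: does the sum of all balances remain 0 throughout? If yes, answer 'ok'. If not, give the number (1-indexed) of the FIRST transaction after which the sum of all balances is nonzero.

Answer: 2

Derivation:
After txn 1: dr=294 cr=294 sum_balances=0
After txn 2: dr=487 cr=510 sum_balances=-23
After txn 3: dr=410 cr=410 sum_balances=-23
After txn 4: dr=240 cr=240 sum_balances=-23
After txn 5: dr=122 cr=122 sum_balances=-23
After txn 6: dr=273 cr=273 sum_balances=-23
After txn 7: dr=466 cr=466 sum_balances=-23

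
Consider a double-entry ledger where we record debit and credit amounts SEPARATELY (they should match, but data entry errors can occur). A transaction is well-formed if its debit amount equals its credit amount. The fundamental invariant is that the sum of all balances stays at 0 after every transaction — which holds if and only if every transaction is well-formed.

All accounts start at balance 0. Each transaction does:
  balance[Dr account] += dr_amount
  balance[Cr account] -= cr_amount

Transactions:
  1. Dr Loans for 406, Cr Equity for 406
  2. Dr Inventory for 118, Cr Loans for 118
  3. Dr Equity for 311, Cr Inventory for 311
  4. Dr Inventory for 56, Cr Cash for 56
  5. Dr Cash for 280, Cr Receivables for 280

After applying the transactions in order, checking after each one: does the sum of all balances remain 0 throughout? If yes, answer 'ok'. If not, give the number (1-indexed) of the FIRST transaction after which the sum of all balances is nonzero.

Answer: ok

Derivation:
After txn 1: dr=406 cr=406 sum_balances=0
After txn 2: dr=118 cr=118 sum_balances=0
After txn 3: dr=311 cr=311 sum_balances=0
After txn 4: dr=56 cr=56 sum_balances=0
After txn 5: dr=280 cr=280 sum_balances=0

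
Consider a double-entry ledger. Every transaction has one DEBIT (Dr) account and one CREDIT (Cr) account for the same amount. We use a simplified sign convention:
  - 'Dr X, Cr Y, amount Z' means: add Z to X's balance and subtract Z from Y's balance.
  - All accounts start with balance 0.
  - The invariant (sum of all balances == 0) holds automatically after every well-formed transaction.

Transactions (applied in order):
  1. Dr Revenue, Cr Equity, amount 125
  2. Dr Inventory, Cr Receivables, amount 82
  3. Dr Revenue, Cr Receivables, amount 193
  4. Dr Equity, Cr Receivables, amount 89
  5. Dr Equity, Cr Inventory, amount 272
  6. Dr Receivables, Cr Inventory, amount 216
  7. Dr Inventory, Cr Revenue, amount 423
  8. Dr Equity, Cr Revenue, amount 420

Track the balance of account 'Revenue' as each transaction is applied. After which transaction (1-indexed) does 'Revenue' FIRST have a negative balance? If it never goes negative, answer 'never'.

After txn 1: Revenue=125
After txn 2: Revenue=125
After txn 3: Revenue=318
After txn 4: Revenue=318
After txn 5: Revenue=318
After txn 6: Revenue=318
After txn 7: Revenue=-105

Answer: 7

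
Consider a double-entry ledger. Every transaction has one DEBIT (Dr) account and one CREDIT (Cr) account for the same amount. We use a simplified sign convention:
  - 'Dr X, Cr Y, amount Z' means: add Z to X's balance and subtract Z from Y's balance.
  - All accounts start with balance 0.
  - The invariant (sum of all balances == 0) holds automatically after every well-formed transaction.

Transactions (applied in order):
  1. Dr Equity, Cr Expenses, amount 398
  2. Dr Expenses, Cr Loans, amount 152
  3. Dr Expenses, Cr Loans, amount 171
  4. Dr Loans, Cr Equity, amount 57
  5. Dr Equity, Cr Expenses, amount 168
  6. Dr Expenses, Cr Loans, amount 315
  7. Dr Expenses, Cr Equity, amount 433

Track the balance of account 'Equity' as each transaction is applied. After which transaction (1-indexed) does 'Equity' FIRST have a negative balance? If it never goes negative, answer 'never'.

After txn 1: Equity=398
After txn 2: Equity=398
After txn 3: Equity=398
After txn 4: Equity=341
After txn 5: Equity=509
After txn 6: Equity=509
After txn 7: Equity=76

Answer: never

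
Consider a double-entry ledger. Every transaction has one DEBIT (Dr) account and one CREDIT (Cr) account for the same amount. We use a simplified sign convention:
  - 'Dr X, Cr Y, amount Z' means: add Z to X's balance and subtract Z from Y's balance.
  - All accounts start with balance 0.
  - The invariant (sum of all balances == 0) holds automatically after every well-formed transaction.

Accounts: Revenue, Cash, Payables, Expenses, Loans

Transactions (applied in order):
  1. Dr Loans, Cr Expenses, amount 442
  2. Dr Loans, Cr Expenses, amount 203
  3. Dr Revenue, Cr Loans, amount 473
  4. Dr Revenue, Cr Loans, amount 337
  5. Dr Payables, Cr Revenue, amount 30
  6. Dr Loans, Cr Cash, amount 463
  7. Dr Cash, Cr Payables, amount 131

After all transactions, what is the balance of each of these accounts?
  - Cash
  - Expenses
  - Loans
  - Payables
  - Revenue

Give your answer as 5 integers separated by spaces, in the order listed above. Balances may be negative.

Answer: -332 -645 298 -101 780

Derivation:
After txn 1 (Dr Loans, Cr Expenses, amount 442): Expenses=-442 Loans=442
After txn 2 (Dr Loans, Cr Expenses, amount 203): Expenses=-645 Loans=645
After txn 3 (Dr Revenue, Cr Loans, amount 473): Expenses=-645 Loans=172 Revenue=473
After txn 4 (Dr Revenue, Cr Loans, amount 337): Expenses=-645 Loans=-165 Revenue=810
After txn 5 (Dr Payables, Cr Revenue, amount 30): Expenses=-645 Loans=-165 Payables=30 Revenue=780
After txn 6 (Dr Loans, Cr Cash, amount 463): Cash=-463 Expenses=-645 Loans=298 Payables=30 Revenue=780
After txn 7 (Dr Cash, Cr Payables, amount 131): Cash=-332 Expenses=-645 Loans=298 Payables=-101 Revenue=780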